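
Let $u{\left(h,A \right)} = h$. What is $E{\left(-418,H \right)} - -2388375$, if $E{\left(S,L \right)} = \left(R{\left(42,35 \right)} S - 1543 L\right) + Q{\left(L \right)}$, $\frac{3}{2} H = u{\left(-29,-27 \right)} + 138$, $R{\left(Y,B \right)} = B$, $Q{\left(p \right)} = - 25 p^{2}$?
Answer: $\frac{19166483}{9} \approx 2.1296 \cdot 10^{6}$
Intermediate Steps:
$H = \frac{218}{3}$ ($H = \frac{2 \left(-29 + 138\right)}{3} = \frac{2}{3} \cdot 109 = \frac{218}{3} \approx 72.667$)
$E{\left(S,L \right)} = - 1543 L - 25 L^{2} + 35 S$ ($E{\left(S,L \right)} = \left(35 S - 1543 L\right) - 25 L^{2} = \left(- 1543 L + 35 S\right) - 25 L^{2} = - 1543 L - 25 L^{2} + 35 S$)
$E{\left(-418,H \right)} - -2388375 = \left(\left(-1543\right) \frac{218}{3} - 25 \left(\frac{218}{3}\right)^{2} + 35 \left(-418\right)\right) - -2388375 = \left(- \frac{336374}{3} - \frac{1188100}{9} - 14630\right) + 2388375 = - \frac{2328892}{9} + 2388375 = \frac{19166483}{9}$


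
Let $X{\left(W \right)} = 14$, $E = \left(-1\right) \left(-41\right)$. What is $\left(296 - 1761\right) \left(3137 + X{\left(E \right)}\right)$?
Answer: $-4616215$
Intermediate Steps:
$E = 41$
$\left(296 - 1761\right) \left(3137 + X{\left(E \right)}\right) = \left(296 - 1761\right) \left(3137 + 14\right) = \left(-1465\right) 3151 = -4616215$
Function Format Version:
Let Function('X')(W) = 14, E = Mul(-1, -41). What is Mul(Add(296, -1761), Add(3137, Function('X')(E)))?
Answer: -4616215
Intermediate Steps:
E = 41
Mul(Add(296, -1761), Add(3137, Function('X')(E))) = Mul(Add(296, -1761), Add(3137, 14)) = Mul(-1465, 3151) = -4616215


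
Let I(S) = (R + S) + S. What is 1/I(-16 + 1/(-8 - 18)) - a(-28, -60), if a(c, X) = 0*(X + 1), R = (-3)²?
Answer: -13/300 ≈ -0.043333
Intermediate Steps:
R = 9
a(c, X) = 0 (a(c, X) = 0*(1 + X) = 0)
I(S) = 9 + 2*S (I(S) = (9 + S) + S = 9 + 2*S)
1/I(-16 + 1/(-8 - 18)) - a(-28, -60) = 1/(9 + 2*(-16 + 1/(-8 - 18))) - 1*0 = 1/(9 + 2*(-16 + 1/(-26))) + 0 = 1/(9 + 2*(-16 - 1/26)) + 0 = 1/(9 + 2*(-417/26)) + 0 = 1/(9 - 417/13) + 0 = 1/(-300/13) + 0 = -13/300 + 0 = -13/300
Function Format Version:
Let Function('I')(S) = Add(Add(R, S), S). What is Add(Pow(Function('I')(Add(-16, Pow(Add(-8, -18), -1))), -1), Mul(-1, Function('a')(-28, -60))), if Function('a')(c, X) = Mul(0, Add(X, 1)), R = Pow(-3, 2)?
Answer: Rational(-13, 300) ≈ -0.043333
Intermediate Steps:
R = 9
Function('a')(c, X) = 0 (Function('a')(c, X) = Mul(0, Add(1, X)) = 0)
Function('I')(S) = Add(9, Mul(2, S)) (Function('I')(S) = Add(Add(9, S), S) = Add(9, Mul(2, S)))
Add(Pow(Function('I')(Add(-16, Pow(Add(-8, -18), -1))), -1), Mul(-1, Function('a')(-28, -60))) = Add(Pow(Add(9, Mul(2, Add(-16, Pow(Add(-8, -18), -1)))), -1), Mul(-1, 0)) = Add(Pow(Add(9, Mul(2, Add(-16, Pow(-26, -1)))), -1), 0) = Add(Pow(Add(9, Mul(2, Add(-16, Rational(-1, 26)))), -1), 0) = Add(Pow(Add(9, Mul(2, Rational(-417, 26))), -1), 0) = Add(Pow(Add(9, Rational(-417, 13)), -1), 0) = Add(Pow(Rational(-300, 13), -1), 0) = Add(Rational(-13, 300), 0) = Rational(-13, 300)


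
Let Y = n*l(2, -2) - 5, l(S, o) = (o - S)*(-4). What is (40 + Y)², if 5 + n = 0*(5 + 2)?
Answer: 2025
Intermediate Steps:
n = -5 (n = -5 + 0*(5 + 2) = -5 + 0*7 = -5 + 0 = -5)
l(S, o) = -4*o + 4*S
Y = -85 (Y = -5*(-4*(-2) + 4*2) - 5 = -5*(8 + 8) - 5 = -5*16 - 5 = -80 - 5 = -85)
(40 + Y)² = (40 - 85)² = (-45)² = 2025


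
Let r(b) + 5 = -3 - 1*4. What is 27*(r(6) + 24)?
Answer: 324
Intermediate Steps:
r(b) = -12 (r(b) = -5 + (-3 - 1*4) = -5 + (-3 - 4) = -5 - 7 = -12)
27*(r(6) + 24) = 27*(-12 + 24) = 27*12 = 324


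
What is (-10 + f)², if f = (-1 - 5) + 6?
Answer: 100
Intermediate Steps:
f = 0 (f = -6 + 6 = 0)
(-10 + f)² = (-10 + 0)² = (-10)² = 100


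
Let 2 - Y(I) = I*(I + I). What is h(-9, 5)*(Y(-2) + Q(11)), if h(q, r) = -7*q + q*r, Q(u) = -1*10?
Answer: -288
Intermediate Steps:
Y(I) = 2 - 2*I² (Y(I) = 2 - I*(I + I) = 2 - I*2*I = 2 - 2*I²)
Q(u) = -10
h(-9, 5)*(Y(-2) + Q(11)) = (-9*(-7 + 5))*((2 - 2*(-2)²) - 10) = (-9*(-2))*((2 - 2*4) - 10) = 18*((2 - 8) - 10) = 18*(-6 - 10) = 18*(-16) = -288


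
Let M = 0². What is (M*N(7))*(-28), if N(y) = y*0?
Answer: 0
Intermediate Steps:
N(y) = 0
M = 0
(M*N(7))*(-28) = (0*0)*(-28) = 0*(-28) = 0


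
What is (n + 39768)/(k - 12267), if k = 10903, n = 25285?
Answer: -65053/1364 ≈ -47.693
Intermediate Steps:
(n + 39768)/(k - 12267) = (25285 + 39768)/(10903 - 12267) = 65053/(-1364) = 65053*(-1/1364) = -65053/1364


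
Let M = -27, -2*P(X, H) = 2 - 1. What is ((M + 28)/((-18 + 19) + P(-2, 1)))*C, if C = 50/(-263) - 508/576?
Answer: -40601/18936 ≈ -2.1441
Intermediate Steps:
P(X, H) = -1/2 (P(X, H) = -(2 - 1)/2 = -1/2*1 = -1/2)
C = -40601/37872 (C = 50*(-1/263) - 508*1/576 = -50/263 - 127/144 = -40601/37872 ≈ -1.0721)
((M + 28)/((-18 + 19) + P(-2, 1)))*C = ((-27 + 28)/((-18 + 19) - 1/2))*(-40601/37872) = (1/(1 - 1/2))*(-40601/37872) = (1/(1/2))*(-40601/37872) = (1*2)*(-40601/37872) = 2*(-40601/37872) = -40601/18936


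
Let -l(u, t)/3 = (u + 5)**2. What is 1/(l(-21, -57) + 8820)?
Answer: 1/8052 ≈ 0.00012419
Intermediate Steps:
l(u, t) = -3*(5 + u)**2 (l(u, t) = -3*(u + 5)**2 = -3*(5 + u)**2)
1/(l(-21, -57) + 8820) = 1/(-3*(5 - 21)**2 + 8820) = 1/(-3*(-16)**2 + 8820) = 1/(-3*256 + 8820) = 1/(-768 + 8820) = 1/8052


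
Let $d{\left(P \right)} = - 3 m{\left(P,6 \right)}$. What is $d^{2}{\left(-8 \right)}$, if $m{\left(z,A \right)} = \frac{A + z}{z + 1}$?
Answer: $\frac{36}{49} \approx 0.73469$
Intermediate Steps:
$m{\left(z,A \right)} = \frac{A + z}{1 + z}$
$d{\left(P \right)} = - \frac{3 \left(6 + P\right)}{1 + P}$ ($d{\left(P \right)} = - 3 \frac{6 + P}{1 + P} = - \frac{3 \left(6 + P\right)}{1 + P}$)
$d^{2}{\left(-8 \right)} = \left(\frac{3 \left(-6 - -8\right)}{1 - 8}\right)^{2} = \left(\frac{3 \left(-6 + 8\right)}{-7}\right)^{2} = \left(3 \left(- \frac{1}{7}\right) 2\right)^{2} = \left(- \frac{6}{7}\right)^{2} = \frac{36}{49}$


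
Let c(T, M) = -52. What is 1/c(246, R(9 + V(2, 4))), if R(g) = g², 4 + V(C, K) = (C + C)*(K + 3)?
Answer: -1/52 ≈ -0.019231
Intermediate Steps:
V(C, K) = -4 + 2*C*(3 + K) (V(C, K) = -4 + (C + C)*(K + 3) = -4 + (2*C)*(3 + K) = -4 + 2*C*(3 + K))
1/c(246, R(9 + V(2, 4))) = 1/(-52) = -1/52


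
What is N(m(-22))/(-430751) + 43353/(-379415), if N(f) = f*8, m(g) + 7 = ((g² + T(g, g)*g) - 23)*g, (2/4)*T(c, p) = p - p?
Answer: 12131114577/163433390665 ≈ 0.074227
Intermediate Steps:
T(c, p) = 0 (T(c, p) = 2*(p - p) = 2*0 = 0)
m(g) = -7 + g*(-23 + g²) (m(g) = -7 + ((g² + 0*g) - 23)*g = -7 + ((g² + 0) - 23)*g = -7 + (g² - 23)*g = -7 + (-23 + g²)*g = -7 + g*(-23 + g²))
N(f) = 8*f
N(m(-22))/(-430751) + 43353/(-379415) = (8*(-7 + (-22)³ - 23*(-22)))/(-430751) + 43353/(-379415) = (8*(-7 - 10648 + 506))*(-1/430751) + 43353*(-1/379415) = (8*(-10149))*(-1/430751) - 43353/379415 = -81192*(-1/430751) - 43353/379415 = 81192/430751 - 43353/379415 = 12131114577/163433390665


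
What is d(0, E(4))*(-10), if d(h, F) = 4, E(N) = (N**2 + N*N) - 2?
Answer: -40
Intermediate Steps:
E(N) = -2 + 2*N**2 (E(N) = (N**2 + N**2) - 2 = 2*N**2 - 2 = -2 + 2*N**2)
d(0, E(4))*(-10) = 4*(-10) = -40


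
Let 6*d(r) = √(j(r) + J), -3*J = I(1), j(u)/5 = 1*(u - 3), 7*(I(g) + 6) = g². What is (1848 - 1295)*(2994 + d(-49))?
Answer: 1655682 + 79*I*√113799/18 ≈ 1.6557e+6 + 1480.6*I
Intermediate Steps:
I(g) = -6 + g²/7
j(u) = -15 + 5*u (j(u) = 5*(1*(u - 3)) = 5*(1*(-3 + u)) = 5*(-3 + u) = -15 + 5*u)
J = 41/21 (J = -(-6 + (⅐)*1²)/3 = -(-6 + (⅐)*1)/3 = -(-6 + ⅐)/3 = -⅓*(-41/7) = 41/21 ≈ 1.9524)
d(r) = √(-274/21 + 5*r)/6 (d(r) = √((-15 + 5*r) + 41/21)/6 = √(-274/21 + 5*r)/6)
(1848 - 1295)*(2994 + d(-49)) = (1848 - 1295)*(2994 + √(-5754 + 2205*(-49))/126) = 553*(2994 + √(-5754 - 108045)/126) = 553*(2994 + √(-113799)/126) = 553*(2994 + (I*√113799)/126) = 553*(2994 + I*√113799/126) = 1655682 + 79*I*√113799/18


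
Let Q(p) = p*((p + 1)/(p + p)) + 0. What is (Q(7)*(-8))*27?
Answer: -864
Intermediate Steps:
Q(p) = 1/2 + p/2 (Q(p) = p*((1 + p)/((2*p))) + 0 = p*((1 + p)*(1/(2*p))) + 0 = p*((1 + p)/(2*p)) + 0 = (1/2 + p/2) + 0 = 1/2 + p/2)
(Q(7)*(-8))*27 = ((1/2 + (1/2)*7)*(-8))*27 = ((1/2 + 7/2)*(-8))*27 = (4*(-8))*27 = -32*27 = -864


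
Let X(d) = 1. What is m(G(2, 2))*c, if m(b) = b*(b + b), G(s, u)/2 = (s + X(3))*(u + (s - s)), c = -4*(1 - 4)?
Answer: 3456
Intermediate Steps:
c = 12 (c = -4*(-3) = 12)
G(s, u) = 2*u*(1 + s) (G(s, u) = 2*((s + 1)*(u + (s - s))) = 2*((1 + s)*(u + 0)) = 2*((1 + s)*u) = 2*(u*(1 + s)) = 2*u*(1 + s))
m(b) = 2*b**2 (m(b) = b*(2*b) = 2*b**2)
m(G(2, 2))*c = (2*(2*2*(1 + 2))**2)*12 = (2*(2*2*3)**2)*12 = (2*12**2)*12 = (2*144)*12 = 288*12 = 3456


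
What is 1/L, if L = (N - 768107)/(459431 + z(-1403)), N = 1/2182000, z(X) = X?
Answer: -999417096000/1676009473999 ≈ -0.59631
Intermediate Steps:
N = 1/2182000 ≈ 4.5830e-7
L = -1676009473999/999417096000 (L = (1/2182000 - 768107)/(459431 - 1403) = -1676009473999/2182000/458028 = -1676009473999/2182000*1/458028 = -1676009473999/999417096000 ≈ -1.6770)
1/L = 1/(-1676009473999/999417096000) = -999417096000/1676009473999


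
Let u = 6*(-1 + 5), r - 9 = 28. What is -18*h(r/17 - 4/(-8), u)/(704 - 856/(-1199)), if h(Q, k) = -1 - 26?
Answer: 291357/422476 ≈ 0.68964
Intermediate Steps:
r = 37 (r = 9 + 28 = 37)
u = 24 (u = 6*4 = 24)
h(Q, k) = -27
-18*h(r/17 - 4/(-8), u)/(704 - 856/(-1199)) = -(-486)/(704 - 856/(-1199)) = -(-486)/(704 - 856*(-1/1199)) = -(-486)/(704 + 856/1199) = -(-486)/844952/1199 = -(-486)*1199/844952 = -18*(-32373/844952) = 291357/422476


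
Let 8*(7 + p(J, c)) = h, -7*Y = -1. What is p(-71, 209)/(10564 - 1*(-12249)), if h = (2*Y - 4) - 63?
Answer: -859/1277528 ≈ -0.00067239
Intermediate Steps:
Y = 1/7 (Y = -1/7*(-1) = 1/7 ≈ 0.14286)
h = -467/7 (h = (2*(1/7) - 4) - 63 = (2/7 - 4) - 63 = -26/7 - 63 = -467/7 ≈ -66.714)
p(J, c) = -859/56 (p(J, c) = -7 + (1/8)*(-467/7) = -7 - 467/56 = -859/56)
p(-71, 209)/(10564 - 1*(-12249)) = -859/(56*(10564 - 1*(-12249))) = -859/(56*(10564 + 12249)) = -859/56/22813 = -859/56*1/22813 = -859/1277528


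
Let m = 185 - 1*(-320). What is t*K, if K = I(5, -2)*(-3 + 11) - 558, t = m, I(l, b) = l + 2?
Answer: -253510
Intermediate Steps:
I(l, b) = 2 + l
m = 505 (m = 185 + 320 = 505)
t = 505
K = -502 (K = (2 + 5)*(-3 + 11) - 558 = 7*8 - 558 = 56 - 558 = -502)
t*K = 505*(-502) = -253510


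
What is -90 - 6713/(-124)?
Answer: -4447/124 ≈ -35.863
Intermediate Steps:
-90 - 6713/(-124) = -90 - 6713*(-1)/124 = -90 - 49*(-137/124) = -90 + 6713/124 = -4447/124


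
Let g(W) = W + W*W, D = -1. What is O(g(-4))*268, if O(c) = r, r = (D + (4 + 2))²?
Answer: 6700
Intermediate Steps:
g(W) = W + W²
r = 25 (r = (-1 + (4 + 2))² = (-1 + 6)² = 5² = 25)
O(c) = 25
O(g(-4))*268 = 25*268 = 6700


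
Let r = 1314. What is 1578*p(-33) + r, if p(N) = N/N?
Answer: 2892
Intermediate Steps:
p(N) = 1
1578*p(-33) + r = 1578*1 + 1314 = 1578 + 1314 = 2892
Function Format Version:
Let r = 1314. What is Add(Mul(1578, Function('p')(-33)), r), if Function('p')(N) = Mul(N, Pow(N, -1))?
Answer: 2892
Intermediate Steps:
Function('p')(N) = 1
Add(Mul(1578, Function('p')(-33)), r) = Add(Mul(1578, 1), 1314) = Add(1578, 1314) = 2892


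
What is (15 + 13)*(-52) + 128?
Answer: -1328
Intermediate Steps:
(15 + 13)*(-52) + 128 = 28*(-52) + 128 = -1456 + 128 = -1328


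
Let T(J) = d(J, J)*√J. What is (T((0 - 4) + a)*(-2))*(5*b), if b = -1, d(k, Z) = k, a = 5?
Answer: 10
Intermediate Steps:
T(J) = J^(3/2) (T(J) = J*√J = J^(3/2))
(T((0 - 4) + a)*(-2))*(5*b) = (((0 - 4) + 5)^(3/2)*(-2))*(5*(-1)) = ((-4 + 5)^(3/2)*(-2))*(-5) = (1^(3/2)*(-2))*(-5) = (1*(-2))*(-5) = -2*(-5) = 10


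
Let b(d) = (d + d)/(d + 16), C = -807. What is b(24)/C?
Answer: -2/1345 ≈ -0.0014870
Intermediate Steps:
b(d) = 2*d/(16 + d) (b(d) = (2*d)/(16 + d) = 2*d/(16 + d))
b(24)/C = (2*24/(16 + 24))/(-807) = (2*24/40)*(-1/807) = (2*24*(1/40))*(-1/807) = (6/5)*(-1/807) = -2/1345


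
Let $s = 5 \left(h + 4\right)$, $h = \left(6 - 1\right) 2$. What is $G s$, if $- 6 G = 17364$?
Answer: $-202580$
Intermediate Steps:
$G = -2894$ ($G = \left(- \frac{1}{6}\right) 17364 = -2894$)
$h = 10$ ($h = 5 \cdot 2 = 10$)
$s = 70$ ($s = 5 \left(10 + 4\right) = 5 \cdot 14 = 70$)
$G s = \left(-2894\right) 70 = -202580$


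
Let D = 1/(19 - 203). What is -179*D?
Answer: 179/184 ≈ 0.97283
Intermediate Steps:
D = -1/184 (D = 1/(-184) = -1/184 ≈ -0.0054348)
-179*D = -179*(-1/184) = 179/184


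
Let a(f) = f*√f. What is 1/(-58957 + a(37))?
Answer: -58957/3475877196 - 37*√37/3475877196 ≈ -1.7026e-5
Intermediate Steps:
a(f) = f^(3/2)
1/(-58957 + a(37)) = 1/(-58957 + 37^(3/2)) = 1/(-58957 + 37*√37)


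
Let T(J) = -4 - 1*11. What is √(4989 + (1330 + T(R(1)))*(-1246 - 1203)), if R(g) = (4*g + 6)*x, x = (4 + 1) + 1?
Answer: I*√3215446 ≈ 1793.2*I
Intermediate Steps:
x = 6 (x = 5 + 1 = 6)
R(g) = 36 + 24*g (R(g) = (4*g + 6)*6 = (6 + 4*g)*6 = 36 + 24*g)
T(J) = -15 (T(J) = -4 - 11 = -15)
√(4989 + (1330 + T(R(1)))*(-1246 - 1203)) = √(4989 + (1330 - 15)*(-1246 - 1203)) = √(4989 + 1315*(-2449)) = √(4989 - 3220435) = √(-3215446) = I*√3215446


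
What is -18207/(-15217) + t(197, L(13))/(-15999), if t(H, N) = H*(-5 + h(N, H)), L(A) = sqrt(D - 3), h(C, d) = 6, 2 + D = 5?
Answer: 288296044/243456783 ≈ 1.1842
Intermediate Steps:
D = 3 (D = -2 + 5 = 3)
L(A) = 0 (L(A) = sqrt(3 - 3) = sqrt(0) = 0)
t(H, N) = H (t(H, N) = H*(-5 + 6) = H*1 = H)
-18207/(-15217) + t(197, L(13))/(-15999) = -18207/(-15217) + 197/(-15999) = -18207*(-1/15217) + 197*(-1/15999) = 18207/15217 - 197/15999 = 288296044/243456783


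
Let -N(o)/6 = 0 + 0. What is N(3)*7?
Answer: 0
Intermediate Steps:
N(o) = 0 (N(o) = -6*(0 + 0) = -6*0 = 0)
N(3)*7 = 0*7 = 0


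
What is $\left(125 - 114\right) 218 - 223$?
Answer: $2175$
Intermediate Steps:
$\left(125 - 114\right) 218 - 223 = 11 \cdot 218 - 223 = 2398 - 223 = 2175$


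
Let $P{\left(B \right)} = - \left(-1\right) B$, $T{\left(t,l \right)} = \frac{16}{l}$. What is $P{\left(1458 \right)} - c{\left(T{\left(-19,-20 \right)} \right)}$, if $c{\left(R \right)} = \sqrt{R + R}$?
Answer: $1458 - \frac{2 i \sqrt{10}}{5} \approx 1458.0 - 1.2649 i$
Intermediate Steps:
$c{\left(R \right)} = \sqrt{2} \sqrt{R}$ ($c{\left(R \right)} = \sqrt{2 R} = \sqrt{2} \sqrt{R}$)
$P{\left(B \right)} = B$
$P{\left(1458 \right)} - c{\left(T{\left(-19,-20 \right)} \right)} = 1458 - \sqrt{2} \sqrt{\frac{16}{-20}} = 1458 - \sqrt{2} \sqrt{16 \left(- \frac{1}{20}\right)} = 1458 - \sqrt{2} \sqrt{- \frac{4}{5}} = 1458 - \sqrt{2} \frac{2 i \sqrt{5}}{5} = 1458 - \frac{2 i \sqrt{10}}{5}$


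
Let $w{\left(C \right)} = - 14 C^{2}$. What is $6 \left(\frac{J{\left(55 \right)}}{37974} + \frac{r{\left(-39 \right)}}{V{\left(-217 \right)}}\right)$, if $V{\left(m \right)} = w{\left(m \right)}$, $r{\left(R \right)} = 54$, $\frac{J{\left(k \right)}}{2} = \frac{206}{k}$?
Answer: $\frac{79413286}{114740118185} \approx 0.00069211$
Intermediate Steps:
$J{\left(k \right)} = \frac{412}{k}$ ($J{\left(k \right)} = 2 \frac{206}{k} = \frac{412}{k}$)
$V{\left(m \right)} = - 14 m^{2}$
$6 \left(\frac{J{\left(55 \right)}}{37974} + \frac{r{\left(-39 \right)}}{V{\left(-217 \right)}}\right) = 6 \left(\frac{412 \cdot \frac{1}{55}}{37974} + \frac{54}{\left(-14\right) \left(-217\right)^{2}}\right) = 6 \left(412 \cdot \frac{1}{55} \cdot \frac{1}{37974} + \frac{54}{\left(-14\right) 47089}\right) = 6 \left(\frac{412}{55} \cdot \frac{1}{37974} + \frac{54}{-659246}\right) = 6 \left(\frac{206}{1044285} + 54 \left(- \frac{1}{659246}\right)\right) = 6 \left(\frac{206}{1044285} - \frac{27}{329623}\right) = 6 \cdot \frac{39706643}{344220354555} = \frac{79413286}{114740118185}$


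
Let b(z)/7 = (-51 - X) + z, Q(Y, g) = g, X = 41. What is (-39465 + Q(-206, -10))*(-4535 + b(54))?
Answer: 189519475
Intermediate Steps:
b(z) = -644 + 7*z (b(z) = 7*((-51 - 1*41) + z) = 7*((-51 - 41) + z) = 7*(-92 + z) = -644 + 7*z)
(-39465 + Q(-206, -10))*(-4535 + b(54)) = (-39465 - 10)*(-4535 + (-644 + 7*54)) = -39475*(-4535 + (-644 + 378)) = -39475*(-4535 - 266) = -39475*(-4801) = 189519475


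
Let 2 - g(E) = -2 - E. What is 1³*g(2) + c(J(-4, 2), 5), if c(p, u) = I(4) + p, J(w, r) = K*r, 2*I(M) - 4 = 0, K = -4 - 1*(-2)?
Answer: 4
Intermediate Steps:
K = -2 (K = -4 + 2 = -2)
I(M) = 2 (I(M) = 2 + (½)*0 = 2 + 0 = 2)
J(w, r) = -2*r
c(p, u) = 2 + p
g(E) = 4 + E (g(E) = 2 - (-2 - E) = 2 + (2 + E) = 4 + E)
1³*g(2) + c(J(-4, 2), 5) = 1³*(4 + 2) + (2 - 2*2) = 1*6 + (2 - 4) = 6 - 2 = 4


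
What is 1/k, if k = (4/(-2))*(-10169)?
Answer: 1/20338 ≈ 4.9169e-5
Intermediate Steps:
k = 20338 (k = (4*(-½))*(-10169) = -2*(-10169) = 20338)
1/k = 1/20338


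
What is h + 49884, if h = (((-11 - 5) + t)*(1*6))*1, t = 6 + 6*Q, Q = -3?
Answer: 49716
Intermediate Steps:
t = -12 (t = 6 + 6*(-3) = 6 - 18 = -12)
h = -168 (h = (((-11 - 5) - 12)*(1*6))*1 = ((-16 - 12)*6)*1 = -28*6*1 = -168*1 = -168)
h + 49884 = -168 + 49884 = 49716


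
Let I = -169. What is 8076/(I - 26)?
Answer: -2692/65 ≈ -41.415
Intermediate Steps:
8076/(I - 26) = 8076/(-169 - 26) = 8076/(-195) = 8076*(-1/195) = -2692/65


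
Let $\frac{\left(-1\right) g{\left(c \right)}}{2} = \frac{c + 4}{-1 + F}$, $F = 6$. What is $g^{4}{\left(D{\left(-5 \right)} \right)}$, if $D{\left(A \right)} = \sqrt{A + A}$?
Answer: $- \frac{9664}{625} + \frac{1536 i \sqrt{10}}{625} \approx -15.462 + 7.7716 i$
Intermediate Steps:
$D{\left(A \right)} = \sqrt{2} \sqrt{A}$ ($D{\left(A \right)} = \sqrt{2 A} = \sqrt{2} \sqrt{A}$)
$g{\left(c \right)} = - \frac{8}{5} - \frac{2 c}{5}$ ($g{\left(c \right)} = - 2 \frac{c + 4}{-1 + 6} = - 2 \frac{4 + c}{5} = - 2 \left(4 + c\right) \frac{1}{5} = - 2 \left(\frac{4}{5} + \frac{c}{5}\right) = - \frac{8}{5} - \frac{2 c}{5}$)
$g^{4}{\left(D{\left(-5 \right)} \right)} = \left(- \frac{8}{5} - \frac{2 \sqrt{2} \sqrt{-5}}{5}\right)^{4} = \left(- \frac{8}{5} - \frac{2 \sqrt{2} i \sqrt{5}}{5}\right)^{4} = \left(- \frac{8}{5} - \frac{2 i \sqrt{10}}{5}\right)^{4}$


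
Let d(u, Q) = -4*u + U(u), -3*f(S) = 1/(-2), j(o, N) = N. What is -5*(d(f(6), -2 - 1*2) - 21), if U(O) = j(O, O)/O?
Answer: 310/3 ≈ 103.33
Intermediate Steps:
U(O) = 1 (U(O) = O/O = 1)
f(S) = ⅙ (f(S) = -⅓/(-2) = -⅓*(-½) = ⅙)
d(u, Q) = 1 - 4*u (d(u, Q) = -4*u + 1 = 1 - 4*u)
-5*(d(f(6), -2 - 1*2) - 21) = -5*((1 - 4*⅙) - 21) = -5*((1 - ⅔) - 21) = -5*(⅓ - 21) = -5*(-62/3) = 310/3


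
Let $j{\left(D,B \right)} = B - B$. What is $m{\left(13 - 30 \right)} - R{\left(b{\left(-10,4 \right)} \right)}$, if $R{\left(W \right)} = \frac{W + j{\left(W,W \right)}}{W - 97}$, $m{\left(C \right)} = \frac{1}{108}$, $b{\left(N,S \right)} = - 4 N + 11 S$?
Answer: $\frac{9085}{1404} \approx 6.4708$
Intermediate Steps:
$j{\left(D,B \right)} = 0$
$m{\left(C \right)} = \frac{1}{108}$
$R{\left(W \right)} = \frac{W}{-97 + W}$ ($R{\left(W \right)} = \frac{W + 0}{W - 97} = \frac{W}{-97 + W}$)
$m{\left(13 - 30 \right)} - R{\left(b{\left(-10,4 \right)} \right)} = \frac{1}{108} - \frac{\left(-4\right) \left(-10\right) + 11 \cdot 4}{-97 + \left(\left(-4\right) \left(-10\right) + 11 \cdot 4\right)} = \frac{1}{108} - \frac{40 + 44}{-97 + \left(40 + 44\right)} = \frac{1}{108} - \frac{84}{-97 + 84} = \frac{1}{108} - \frac{84}{-13} = \frac{1}{108} - 84 \left(- \frac{1}{13}\right) = \frac{1}{108} - - \frac{84}{13} = \frac{1}{108} + \frac{84}{13} = \frac{9085}{1404}$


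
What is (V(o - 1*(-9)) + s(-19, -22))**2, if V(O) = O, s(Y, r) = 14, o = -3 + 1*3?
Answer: 529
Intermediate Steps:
o = 0 (o = -3 + 3 = 0)
(V(o - 1*(-9)) + s(-19, -22))**2 = ((0 - 1*(-9)) + 14)**2 = ((0 + 9) + 14)**2 = (9 + 14)**2 = 23**2 = 529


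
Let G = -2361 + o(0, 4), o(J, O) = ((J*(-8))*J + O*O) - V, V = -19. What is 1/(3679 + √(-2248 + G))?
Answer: 3679/13539615 - I*√4574/13539615 ≈ 0.00027172 - 4.9951e-6*I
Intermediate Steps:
o(J, O) = 19 + O² - 8*J² (o(J, O) = ((J*(-8))*J + O*O) - 1*(-19) = ((-8*J)*J + O²) + 19 = (-8*J² + O²) + 19 = (O² - 8*J²) + 19 = 19 + O² - 8*J²)
G = -2326 (G = -2361 + (19 + 4² - 8*0²) = -2361 + (19 + 16 - 8*0) = -2361 + (19 + 16 + 0) = -2361 + 35 = -2326)
1/(3679 + √(-2248 + G)) = 1/(3679 + √(-2248 - 2326)) = 1/(3679 + √(-4574)) = 1/(3679 + I*√4574)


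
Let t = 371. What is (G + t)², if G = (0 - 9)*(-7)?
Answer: 188356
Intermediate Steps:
G = 63 (G = -9*(-7) = 63)
(G + t)² = (63 + 371)² = 434² = 188356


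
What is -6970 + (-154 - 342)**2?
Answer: 239046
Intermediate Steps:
-6970 + (-154 - 342)**2 = -6970 + (-496)**2 = -6970 + 246016 = 239046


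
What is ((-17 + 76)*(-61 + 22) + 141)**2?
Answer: 4665600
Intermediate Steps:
((-17 + 76)*(-61 + 22) + 141)**2 = (59*(-39) + 141)**2 = (-2301 + 141)**2 = (-2160)**2 = 4665600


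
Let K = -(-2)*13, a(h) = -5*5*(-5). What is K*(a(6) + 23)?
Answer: 3848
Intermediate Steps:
a(h) = 125 (a(h) = -25*(-5) = 125)
K = 26 (K = -1*(-26) = 26)
K*(a(6) + 23) = 26*(125 + 23) = 26*148 = 3848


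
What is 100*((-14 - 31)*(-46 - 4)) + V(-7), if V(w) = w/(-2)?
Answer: 450007/2 ≈ 2.2500e+5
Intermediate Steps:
V(w) = -w/2 (V(w) = w*(-1/2) = -w/2)
100*((-14 - 31)*(-46 - 4)) + V(-7) = 100*((-14 - 31)*(-46 - 4)) - 1/2*(-7) = 100*(-45*(-50)) + 7/2 = 100*2250 + 7/2 = 225000 + 7/2 = 450007/2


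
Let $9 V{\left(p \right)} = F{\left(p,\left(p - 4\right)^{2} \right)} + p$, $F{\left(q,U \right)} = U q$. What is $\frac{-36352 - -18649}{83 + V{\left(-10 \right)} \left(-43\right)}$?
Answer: $- \frac{159327}{85457} \approx -1.8644$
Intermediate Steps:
$V{\left(p \right)} = \frac{p}{9} + \frac{p \left(-4 + p\right)^{2}}{9}$ ($V{\left(p \right)} = \frac{\left(p - 4\right)^{2} p + p}{9} = \frac{\left(-4 + p\right)^{2} p + p}{9} = \frac{p \left(-4 + p\right)^{2} + p}{9} = \frac{p + p \left(-4 + p\right)^{2}}{9} = \frac{p}{9} + \frac{p \left(-4 + p\right)^{2}}{9}$)
$\frac{-36352 - -18649}{83 + V{\left(-10 \right)} \left(-43\right)} = \frac{-36352 - -18649}{83 + \frac{1}{9} \left(-10\right) \left(1 + \left(-4 - 10\right)^{2}\right) \left(-43\right)} = \frac{-36352 + 18649}{83 + \frac{1}{9} \left(-10\right) \left(1 + \left(-14\right)^{2}\right) \left(-43\right)} = - \frac{17703}{83 + \frac{1}{9} \left(-10\right) \left(1 + 196\right) \left(-43\right)} = - \frac{17703}{83 + \frac{1}{9} \left(-10\right) 197 \left(-43\right)} = - \frac{17703}{83 - - \frac{84710}{9}} = - \frac{17703}{83 + \frac{84710}{9}} = - \frac{17703}{\frac{85457}{9}} = \left(-17703\right) \frac{9}{85457} = - \frac{159327}{85457}$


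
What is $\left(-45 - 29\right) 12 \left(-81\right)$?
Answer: $71928$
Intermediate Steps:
$\left(-45 - 29\right) 12 \left(-81\right) = \left(-74\right) 12 \left(-81\right) = \left(-888\right) \left(-81\right) = 71928$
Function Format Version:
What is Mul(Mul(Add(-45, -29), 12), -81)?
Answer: 71928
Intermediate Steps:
Mul(Mul(Add(-45, -29), 12), -81) = Mul(Mul(-74, 12), -81) = Mul(-888, -81) = 71928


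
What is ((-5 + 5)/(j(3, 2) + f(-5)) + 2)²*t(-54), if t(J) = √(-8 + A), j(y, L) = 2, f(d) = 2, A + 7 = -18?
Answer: 4*I*√33 ≈ 22.978*I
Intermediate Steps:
A = -25 (A = -7 - 18 = -25)
t(J) = I*√33 (t(J) = √(-8 - 25) = √(-33) = I*√33)
((-5 + 5)/(j(3, 2) + f(-5)) + 2)²*t(-54) = ((-5 + 5)/(2 + 2) + 2)²*(I*√33) = (0/4 + 2)²*(I*√33) = (0*(¼) + 2)²*(I*√33) = (0 + 2)²*(I*√33) = 2²*(I*√33) = 4*(I*√33) = 4*I*√33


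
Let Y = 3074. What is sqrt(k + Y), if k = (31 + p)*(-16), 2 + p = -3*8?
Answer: sqrt(2994) ≈ 54.717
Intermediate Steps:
p = -26 (p = -2 - 3*8 = -2 - 24 = -26)
k = -80 (k = (31 - 26)*(-16) = 5*(-16) = -80)
sqrt(k + Y) = sqrt(-80 + 3074) = sqrt(2994)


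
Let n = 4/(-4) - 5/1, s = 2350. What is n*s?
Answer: -14100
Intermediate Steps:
n = -6 (n = 4*(-¼) - 5*1 = -1 - 5 = -6)
n*s = -6*2350 = -14100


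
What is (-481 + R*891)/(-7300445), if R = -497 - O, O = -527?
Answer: -26249/7300445 ≈ -0.0035955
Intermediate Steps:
R = 30 (R = -497 - 1*(-527) = -497 + 527 = 30)
(-481 + R*891)/(-7300445) = (-481 + 30*891)/(-7300445) = (-481 + 26730)*(-1/7300445) = 26249*(-1/7300445) = -26249/7300445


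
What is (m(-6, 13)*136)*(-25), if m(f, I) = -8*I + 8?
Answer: 326400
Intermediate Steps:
m(f, I) = 8 - 8*I
(m(-6, 13)*136)*(-25) = ((8 - 8*13)*136)*(-25) = ((8 - 104)*136)*(-25) = -96*136*(-25) = -13056*(-25) = 326400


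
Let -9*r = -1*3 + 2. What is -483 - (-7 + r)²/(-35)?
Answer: -1365461/2835 ≈ -481.64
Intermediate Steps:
r = ⅑ (r = -(-1*3 + 2)/9 = -(-3 + 2)/9 = -⅑*(-1) = ⅑ ≈ 0.11111)
-483 - (-7 + r)²/(-35) = -483 - (-7 + ⅑)²/(-35) = -483 - (-62/9)²*(-1)/35 = -483 - 3844*(-1)/(81*35) = -483 - 1*(-3844/2835) = -483 + 3844/2835 = -1365461/2835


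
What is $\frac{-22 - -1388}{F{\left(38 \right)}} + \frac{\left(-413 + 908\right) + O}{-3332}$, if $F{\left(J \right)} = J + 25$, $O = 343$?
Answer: $\frac{321337}{14994} \approx 21.431$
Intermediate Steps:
$F{\left(J \right)} = 25 + J$
$\frac{-22 - -1388}{F{\left(38 \right)}} + \frac{\left(-413 + 908\right) + O}{-3332} = \frac{-22 - -1388}{25 + 38} + \frac{\left(-413 + 908\right) + 343}{-3332} = \frac{-22 + 1388}{63} + \left(495 + 343\right) \left(- \frac{1}{3332}\right) = 1366 \cdot \frac{1}{63} + 838 \left(- \frac{1}{3332}\right) = \frac{1366}{63} - \frac{419}{1666} = \frac{321337}{14994}$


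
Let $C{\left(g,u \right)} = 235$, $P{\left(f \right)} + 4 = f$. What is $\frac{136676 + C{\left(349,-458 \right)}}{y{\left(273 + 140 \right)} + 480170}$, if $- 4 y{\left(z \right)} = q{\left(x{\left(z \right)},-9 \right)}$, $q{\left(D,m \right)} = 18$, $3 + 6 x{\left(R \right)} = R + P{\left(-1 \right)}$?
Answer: $\frac{273822}{960331} \approx 0.28513$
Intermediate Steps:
$P{\left(f \right)} = -4 + f$
$x{\left(R \right)} = - \frac{4}{3} + \frac{R}{6}$ ($x{\left(R \right)} = - \frac{1}{2} + \frac{R - 5}{6} = - \frac{1}{2} + \frac{-5 + R}{6} = - \frac{1}{2} + \left(- \frac{5}{6} + \frac{R}{6}\right) = - \frac{4}{3} + \frac{R}{6}$)
$y{\left(z \right)} = - \frac{9}{2}$ ($y{\left(z \right)} = \left(- \frac{1}{4}\right) 18 = - \frac{9}{2}$)
$\frac{136676 + C{\left(349,-458 \right)}}{y{\left(273 + 140 \right)} + 480170} = \frac{136676 + 235}{- \frac{9}{2} + 480170} = \frac{136911}{\frac{960331}{2}} = 136911 \cdot \frac{2}{960331} = \frac{273822}{960331}$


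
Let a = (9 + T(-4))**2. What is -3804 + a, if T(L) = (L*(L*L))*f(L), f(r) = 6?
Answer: 136821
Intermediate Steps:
T(L) = 6*L**3 (T(L) = (L*(L*L))*6 = (L*L**2)*6 = L**3*6 = 6*L**3)
a = 140625 (a = (9 + 6*(-4)**3)**2 = (9 + 6*(-64))**2 = (9 - 384)**2 = (-375)**2 = 140625)
-3804 + a = -3804 + 140625 = 136821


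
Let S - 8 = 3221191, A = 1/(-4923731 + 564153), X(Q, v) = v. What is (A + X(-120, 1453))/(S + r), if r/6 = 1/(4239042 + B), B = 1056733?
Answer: 33545911092530575/74368929994800514518 ≈ 0.00045107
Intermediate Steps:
A = -1/4359578 (A = 1/(-4359578) = -1/4359578 ≈ -2.2938e-7)
S = 3221199 (S = 8 + 3221191 = 3221199)
r = 6/5295775 (r = 6/(4239042 + 1056733) = 6/5295775 ≈ 1.1330e-6)
(A + X(-120, 1453))/(S + r) = (-1/4359578 + 1453)/(3221199 + 6/5295775) = 6334466833/(4359578*(17058745134231/5295775)) = (6334466833/4359578)*(5295775/17058745134231) = 33545911092530575/74368929994800514518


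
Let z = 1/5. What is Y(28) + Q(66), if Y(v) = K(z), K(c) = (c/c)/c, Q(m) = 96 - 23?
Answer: 78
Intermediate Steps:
Q(m) = 73
z = ⅕ ≈ 0.20000
K(c) = 1/c
Y(v) = 5 (Y(v) = 1/(⅕) = 5)
Y(28) + Q(66) = 5 + 73 = 78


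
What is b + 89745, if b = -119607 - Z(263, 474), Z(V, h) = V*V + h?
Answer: -99505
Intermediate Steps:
Z(V, h) = h + V² (Z(V, h) = V² + h = h + V²)
b = -189250 (b = -119607 - (474 + 263²) = -119607 - (474 + 69169) = -119607 - 1*69643 = -119607 - 69643 = -189250)
b + 89745 = -189250 + 89745 = -99505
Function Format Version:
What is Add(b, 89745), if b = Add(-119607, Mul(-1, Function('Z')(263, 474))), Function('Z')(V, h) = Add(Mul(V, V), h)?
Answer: -99505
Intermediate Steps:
Function('Z')(V, h) = Add(h, Pow(V, 2)) (Function('Z')(V, h) = Add(Pow(V, 2), h) = Add(h, Pow(V, 2)))
b = -189250 (b = Add(-119607, Mul(-1, Add(474, Pow(263, 2)))) = Add(-119607, Mul(-1, Add(474, 69169))) = Add(-119607, Mul(-1, 69643)) = Add(-119607, -69643) = -189250)
Add(b, 89745) = Add(-189250, 89745) = -99505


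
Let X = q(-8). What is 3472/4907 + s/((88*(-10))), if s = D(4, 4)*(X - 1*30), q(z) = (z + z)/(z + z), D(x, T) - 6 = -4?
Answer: 238569/308440 ≈ 0.77347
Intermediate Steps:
D(x, T) = 2 (D(x, T) = 6 - 4 = 2)
q(z) = 1 (q(z) = (2*z)/((2*z)) = (2*z)*(1/(2*z)) = 1)
X = 1
s = -58 (s = 2*(1 - 1*30) = 2*(1 - 30) = 2*(-29) = -58)
3472/4907 + s/((88*(-10))) = 3472/4907 - 58/(88*(-10)) = 3472*(1/4907) - 58/(-880) = 496/701 - 58*(-1/880) = 496/701 + 29/440 = 238569/308440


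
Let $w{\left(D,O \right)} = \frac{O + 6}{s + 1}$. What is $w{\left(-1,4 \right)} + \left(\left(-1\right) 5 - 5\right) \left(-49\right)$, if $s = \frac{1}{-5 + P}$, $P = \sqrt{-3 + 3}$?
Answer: $\frac{1005}{2} \approx 502.5$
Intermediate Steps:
$P = 0$ ($P = \sqrt{0} = 0$)
$s = - \frac{1}{5}$ ($s = \frac{1}{-5 + 0} = \frac{1}{-5} = - \frac{1}{5} \approx -0.2$)
$w{\left(D,O \right)} = \frac{15}{2} + \frac{5 O}{4}$ ($w{\left(D,O \right)} = \frac{O + 6}{- \frac{1}{5} + 1} = \frac{6 + O}{\frac{4}{5}} = \left(6 + O\right) \frac{5}{4} = \frac{15}{2} + \frac{5 O}{4}$)
$w{\left(-1,4 \right)} + \left(\left(-1\right) 5 - 5\right) \left(-49\right) = \left(\frac{15}{2} + \frac{5}{4} \cdot 4\right) + \left(\left(-1\right) 5 - 5\right) \left(-49\right) = \left(\frac{15}{2} + 5\right) + \left(-5 - 5\right) \left(-49\right) = \frac{25}{2} - -490 = \frac{25}{2} + 490 = \frac{1005}{2}$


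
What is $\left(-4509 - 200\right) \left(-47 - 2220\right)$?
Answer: $10675303$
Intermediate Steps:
$\left(-4509 - 200\right) \left(-47 - 2220\right) = - 4709 \left(-47 - 2220\right) = \left(-4709\right) \left(-2267\right) = 10675303$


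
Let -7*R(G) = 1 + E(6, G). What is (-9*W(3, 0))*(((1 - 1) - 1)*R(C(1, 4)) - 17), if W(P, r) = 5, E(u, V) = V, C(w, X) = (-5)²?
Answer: 4185/7 ≈ 597.86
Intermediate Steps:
C(w, X) = 25
R(G) = -⅐ - G/7 (R(G) = -(1 + G)/7 = -⅐ - G/7)
(-9*W(3, 0))*(((1 - 1) - 1)*R(C(1, 4)) - 17) = (-9*5)*(((1 - 1) - 1)*(-⅐ - ⅐*25) - 17) = -45*((0 - 1)*(-⅐ - 25/7) - 17) = -45*(-1*(-26/7) - 17) = -45*(26/7 - 17) = -45*(-93/7) = 4185/7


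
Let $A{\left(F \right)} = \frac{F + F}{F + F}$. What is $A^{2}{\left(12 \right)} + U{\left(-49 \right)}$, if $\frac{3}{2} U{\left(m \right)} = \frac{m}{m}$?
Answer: $\frac{5}{3} \approx 1.6667$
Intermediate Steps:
$U{\left(m \right)} = \frac{2}{3}$ ($U{\left(m \right)} = \frac{2 \frac{m}{m}}{3} = \frac{2}{3} \cdot 1 = \frac{2}{3}$)
$A{\left(F \right)} = 1$ ($A{\left(F \right)} = \frac{2 F}{2 F} = 2 F \frac{1}{2 F} = 1$)
$A^{2}{\left(12 \right)} + U{\left(-49 \right)} = 1^{2} + \frac{2}{3} = 1 + \frac{2}{3} = \frac{5}{3}$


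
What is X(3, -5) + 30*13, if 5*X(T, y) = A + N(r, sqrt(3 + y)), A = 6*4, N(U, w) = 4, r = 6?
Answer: 1978/5 ≈ 395.60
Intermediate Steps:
A = 24
X(T, y) = 28/5 (X(T, y) = (24 + 4)/5 = (1/5)*28 = 28/5)
X(3, -5) + 30*13 = 28/5 + 30*13 = 28/5 + 390 = 1978/5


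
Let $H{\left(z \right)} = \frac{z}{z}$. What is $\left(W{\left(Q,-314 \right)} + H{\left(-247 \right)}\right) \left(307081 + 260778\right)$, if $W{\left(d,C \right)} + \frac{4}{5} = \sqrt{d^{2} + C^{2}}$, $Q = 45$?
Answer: $\frac{567859}{5} + 567859 \sqrt{100621} \approx 1.8024 \cdot 10^{8}$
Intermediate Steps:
$H{\left(z \right)} = 1$
$W{\left(d,C \right)} = - \frac{4}{5} + \sqrt{C^{2} + d^{2}}$ ($W{\left(d,C \right)} = - \frac{4}{5} + \sqrt{d^{2} + C^{2}} = - \frac{4}{5} + \sqrt{C^{2} + d^{2}}$)
$\left(W{\left(Q,-314 \right)} + H{\left(-247 \right)}\right) \left(307081 + 260778\right) = \left(\left(- \frac{4}{5} + \sqrt{\left(-314\right)^{2} + 45^{2}}\right) + 1\right) \left(307081 + 260778\right) = \left(\left(- \frac{4}{5} + \sqrt{98596 + 2025}\right) + 1\right) 567859 = \left(\left(- \frac{4}{5} + \sqrt{100621}\right) + 1\right) 567859 = \left(\frac{1}{5} + \sqrt{100621}\right) 567859 = \frac{567859}{5} + 567859 \sqrt{100621}$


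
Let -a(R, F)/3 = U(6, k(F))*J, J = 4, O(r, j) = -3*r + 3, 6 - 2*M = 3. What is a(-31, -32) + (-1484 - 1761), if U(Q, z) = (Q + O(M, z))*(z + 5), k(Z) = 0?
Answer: -3515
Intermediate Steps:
M = 3/2 (M = 3 - 1/2*3 = 3 - 3/2 = 3/2 ≈ 1.5000)
O(r, j) = 3 - 3*r
U(Q, z) = (5 + z)*(-3/2 + Q) (U(Q, z) = (Q + (3 - 3*3/2))*(z + 5) = (Q + (3 - 9/2))*(5 + z) = (Q - 3/2)*(5 + z) = (-3/2 + Q)*(5 + z) = (5 + z)*(-3/2 + Q))
a(R, F) = -270 (a(R, F) = -3*(-15/2 + 5*6 - 3/2*0 + 6*0)*4 = -3*(-15/2 + 30 + 0 + 0)*4 = -135*4/2 = -3*90 = -270)
a(-31, -32) + (-1484 - 1761) = -270 + (-1484 - 1761) = -270 - 3245 = -3515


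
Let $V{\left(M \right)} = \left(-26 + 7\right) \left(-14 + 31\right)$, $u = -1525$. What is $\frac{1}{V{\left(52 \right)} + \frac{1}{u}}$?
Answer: $- \frac{1525}{492576} \approx -0.003096$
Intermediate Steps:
$V{\left(M \right)} = -323$ ($V{\left(M \right)} = \left(-19\right) 17 = -323$)
$\frac{1}{V{\left(52 \right)} + \frac{1}{u}} = \frac{1}{-323 + \frac{1}{-1525}} = \frac{1}{-323 - \frac{1}{1525}} = \frac{1}{- \frac{492576}{1525}} = - \frac{1525}{492576}$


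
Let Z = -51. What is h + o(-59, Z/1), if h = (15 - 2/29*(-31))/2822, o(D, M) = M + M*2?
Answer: -12520717/81838 ≈ -152.99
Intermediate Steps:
o(D, M) = 3*M (o(D, M) = M + 2*M = 3*M)
h = 497/81838 (h = (15 - 2*1/29*(-31))*(1/2822) = (15 - 2/29*(-31))*(1/2822) = (15 + 62/29)*(1/2822) = (497/29)*(1/2822) = 497/81838 ≈ 0.0060730)
h + o(-59, Z/1) = 497/81838 + 3*(-51/1) = 497/81838 + 3*(-51*1) = 497/81838 + 3*(-51) = 497/81838 - 153 = -12520717/81838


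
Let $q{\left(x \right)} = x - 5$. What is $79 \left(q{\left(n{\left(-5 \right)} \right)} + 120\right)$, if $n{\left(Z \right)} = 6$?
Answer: $9559$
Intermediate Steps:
$q{\left(x \right)} = -5 + x$ ($q{\left(x \right)} = x - 5 = -5 + x$)
$79 \left(q{\left(n{\left(-5 \right)} \right)} + 120\right) = 79 \left(\left(-5 + 6\right) + 120\right) = 79 \left(1 + 120\right) = 79 \cdot 121 = 9559$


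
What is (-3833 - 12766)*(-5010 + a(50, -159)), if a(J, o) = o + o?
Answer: 88439472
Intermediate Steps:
a(J, o) = 2*o
(-3833 - 12766)*(-5010 + a(50, -159)) = (-3833 - 12766)*(-5010 + 2*(-159)) = -16599*(-5010 - 318) = -16599*(-5328) = 88439472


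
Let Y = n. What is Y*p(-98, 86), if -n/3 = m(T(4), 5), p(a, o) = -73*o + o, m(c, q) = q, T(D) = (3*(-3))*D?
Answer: 92880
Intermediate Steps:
T(D) = -9*D
p(a, o) = -72*o
n = -15 (n = -3*5 = -15)
Y = -15
Y*p(-98, 86) = -(-1080)*86 = -15*(-6192) = 92880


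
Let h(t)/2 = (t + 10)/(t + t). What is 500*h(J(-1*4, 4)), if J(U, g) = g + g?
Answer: 1125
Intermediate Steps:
J(U, g) = 2*g
h(t) = (10 + t)/t (h(t) = 2*((t + 10)/(t + t)) = 2*((10 + t)/((2*t))) = 2*((10 + t)*(1/(2*t))) = 2*((10 + t)/(2*t)) = (10 + t)/t)
500*h(J(-1*4, 4)) = 500*((10 + 2*4)/((2*4))) = 500*((10 + 8)/8) = 500*((⅛)*18) = 500*(9/4) = 1125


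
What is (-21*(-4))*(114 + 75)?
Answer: 15876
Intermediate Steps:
(-21*(-4))*(114 + 75) = 84*189 = 15876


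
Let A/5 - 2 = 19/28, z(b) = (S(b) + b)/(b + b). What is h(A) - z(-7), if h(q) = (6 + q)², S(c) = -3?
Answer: 294289/784 ≈ 375.37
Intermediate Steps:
z(b) = (-3 + b)/(2*b) (z(b) = (-3 + b)/(b + b) = (-3 + b)/((2*b)) = (-3 + b)*(1/(2*b)) = (-3 + b)/(2*b))
A = 375/28 (A = 10 + 5*(19/28) = 10 + 95/28 = 375/28 ≈ 13.393)
h(A) - z(-7) = (6 + 375/28)² - (-3 - 7)/(2*(-7)) = (543/28)² - (-1)*(-10)/(2*7) = 294849/784 - 1*5/7 = 294849/784 - 5/7 = 294289/784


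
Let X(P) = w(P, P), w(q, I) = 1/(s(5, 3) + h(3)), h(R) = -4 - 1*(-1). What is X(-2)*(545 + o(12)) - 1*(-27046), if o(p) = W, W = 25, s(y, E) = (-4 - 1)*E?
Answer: 81043/3 ≈ 27014.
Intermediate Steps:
h(R) = -3 (h(R) = -4 + 1 = -3)
s(y, E) = -5*E
o(p) = 25
w(q, I) = -1/18 (w(q, I) = 1/(-5*3 - 3) = 1/(-15 - 3) = 1/(-18) = -1/18)
X(P) = -1/18
X(-2)*(545 + o(12)) - 1*(-27046) = -(545 + 25)/18 - 1*(-27046) = -1/18*570 + 27046 = -95/3 + 27046 = 81043/3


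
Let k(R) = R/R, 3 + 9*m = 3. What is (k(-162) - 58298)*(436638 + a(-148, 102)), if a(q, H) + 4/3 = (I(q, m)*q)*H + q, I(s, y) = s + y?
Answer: -467080810730/3 ≈ -1.5569e+11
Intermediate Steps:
m = 0 (m = -⅓ + (⅑)*3 = -⅓ + ⅓ = 0)
k(R) = 1
a(q, H) = -4/3 + q + H*q² (a(q, H) = -4/3 + (((q + 0)*q)*H + q) = -4/3 + ((q*q)*H + q) = -4/3 + (q²*H + q) = -4/3 + (H*q² + q) = -4/3 + (q + H*q²) = -4/3 + q + H*q²)
(k(-162) - 58298)*(436638 + a(-148, 102)) = (1 - 58298)*(436638 + (-4/3 - 148 + 102*(-148)²)) = -58297*(436638 + (-4/3 - 148 + 102*21904)) = -58297*(436638 + (-4/3 - 148 + 2234208)) = -58297*(436638 + 6702176/3) = -58297*8012090/3 = -467080810730/3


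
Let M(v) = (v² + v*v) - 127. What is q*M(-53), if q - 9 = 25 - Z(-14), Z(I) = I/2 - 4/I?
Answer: 1564935/7 ≈ 2.2356e+5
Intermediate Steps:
M(v) = -127 + 2*v² (M(v) = (v² + v²) - 127 = 2*v² - 127 = -127 + 2*v²)
Z(I) = I/2 - 4/I (Z(I) = I*(½) - 4/I = I/2 - 4/I)
q = 285/7 (q = 9 + (25 - ((½)*(-14) - 4/(-14))) = 9 + (25 - (-7 - 4*(-1/14))) = 9 + (25 - (-7 + 2/7)) = 9 + (25 - 1*(-47/7)) = 9 + (25 + 47/7) = 9 + 222/7 = 285/7 ≈ 40.714)
q*M(-53) = 285*(-127 + 2*(-53)²)/7 = 285*(-127 + 2*2809)/7 = 285*(-127 + 5618)/7 = (285/7)*5491 = 1564935/7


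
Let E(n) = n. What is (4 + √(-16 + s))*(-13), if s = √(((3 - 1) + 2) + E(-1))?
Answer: -52 - 13*I*√(16 - √3) ≈ -52.0 - 49.105*I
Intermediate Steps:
s = √3 (s = √(((3 - 1) + 2) - 1) = √((2 + 2) - 1) = √(4 - 1) = √3 ≈ 1.7320)
(4 + √(-16 + s))*(-13) = (4 + √(-16 + √3))*(-13) = -52 - 13*√(-16 + √3)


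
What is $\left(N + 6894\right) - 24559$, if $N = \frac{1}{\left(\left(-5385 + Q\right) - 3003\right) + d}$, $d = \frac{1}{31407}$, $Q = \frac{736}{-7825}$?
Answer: $- \frac{36415622259802730}{2061456100427} \approx -17665.0$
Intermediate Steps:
$Q = - \frac{736}{7825}$ ($Q = 736 \left(- \frac{1}{7825}\right) = - \frac{736}{7825} \approx -0.094058$)
$d = \frac{1}{31407} \approx 3.184 \cdot 10^{-5}$
$N = - \frac{245759775}{2061456100427}$ ($N = \frac{1}{\left(\left(-5385 - \frac{736}{7825}\right) - 3003\right) + \frac{1}{31407}} = \frac{1}{\left(- \frac{42138361}{7825} - 3003\right) + \frac{1}{31407}} = \frac{1}{- \frac{65636836}{7825} + \frac{1}{31407}} = \frac{1}{- \frac{2061456100427}{245759775}} = - \frac{245759775}{2061456100427} \approx -0.00011922$)
$\left(N + 6894\right) - 24559 = \left(- \frac{245759775}{2061456100427} + 6894\right) - 24559 = \frac{14211678110583963}{2061456100427} - 24559 = - \frac{36415622259802730}{2061456100427}$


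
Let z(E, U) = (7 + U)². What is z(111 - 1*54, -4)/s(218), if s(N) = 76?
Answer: 9/76 ≈ 0.11842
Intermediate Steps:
z(111 - 1*54, -4)/s(218) = (7 - 4)²/76 = 3²*(1/76) = 9*(1/76) = 9/76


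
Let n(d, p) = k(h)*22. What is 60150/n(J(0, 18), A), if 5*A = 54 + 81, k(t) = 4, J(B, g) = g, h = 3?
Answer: 30075/44 ≈ 683.52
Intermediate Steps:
A = 27 (A = (54 + 81)/5 = (⅕)*135 = 27)
n(d, p) = 88 (n(d, p) = 4*22 = 88)
60150/n(J(0, 18), A) = 60150/88 = 60150*(1/88) = 30075/44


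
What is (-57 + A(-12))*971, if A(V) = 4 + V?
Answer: -63115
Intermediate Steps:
(-57 + A(-12))*971 = (-57 + (4 - 12))*971 = (-57 - 8)*971 = -65*971 = -63115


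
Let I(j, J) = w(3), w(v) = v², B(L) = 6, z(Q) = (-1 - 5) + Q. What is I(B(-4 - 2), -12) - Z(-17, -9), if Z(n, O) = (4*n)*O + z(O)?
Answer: -588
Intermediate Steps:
z(Q) = -6 + Q
Z(n, O) = -6 + O + 4*O*n (Z(n, O) = (4*n)*O + (-6 + O) = 4*O*n + (-6 + O) = -6 + O + 4*O*n)
I(j, J) = 9 (I(j, J) = 3² = 9)
I(B(-4 - 2), -12) - Z(-17, -9) = 9 - (-6 - 9 + 4*(-9)*(-17)) = 9 - (-6 - 9 + 612) = 9 - 1*597 = 9 - 597 = -588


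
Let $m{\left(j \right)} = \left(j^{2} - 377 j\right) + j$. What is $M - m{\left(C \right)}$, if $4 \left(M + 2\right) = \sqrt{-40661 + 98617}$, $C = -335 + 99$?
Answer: $-144434 + \frac{\sqrt{14489}}{2} \approx -1.4437 \cdot 10^{5}$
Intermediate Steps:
$C = -236$
$M = -2 + \frac{\sqrt{14489}}{2}$ ($M = -2 + \frac{\sqrt{-40661 + 98617}}{4} = -2 + \frac{\sqrt{57956}}{4} = -2 + \frac{2 \sqrt{14489}}{4} = -2 + \frac{\sqrt{14489}}{2} \approx 58.185$)
$m{\left(j \right)} = j^{2} - 376 j$
$M - m{\left(C \right)} = \left(-2 + \frac{\sqrt{14489}}{2}\right) - - 236 \left(-376 - 236\right) = \left(-2 + \frac{\sqrt{14489}}{2}\right) - \left(-236\right) \left(-612\right) = \left(-2 + \frac{\sqrt{14489}}{2}\right) - 144432 = -144434 + \frac{\sqrt{14489}}{2}$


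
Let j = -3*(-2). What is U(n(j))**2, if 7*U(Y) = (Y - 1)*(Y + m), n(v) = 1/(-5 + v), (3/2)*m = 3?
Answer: 0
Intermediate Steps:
m = 2 (m = (2/3)*3 = 2)
j = 6
U(Y) = (-1 + Y)*(2 + Y)/7 (U(Y) = ((Y - 1)*(Y + 2))/7 = ((-1 + Y)*(2 + Y))/7 = (-1 + Y)*(2 + Y)/7)
U(n(j))**2 = (-2/7 + 1/(7*(-5 + 6)) + (1/(-5 + 6))**2/7)**2 = (-2/7 + (1/7)/1 + (1/1)**2/7)**2 = (-2/7 + (1/7)*1 + (1/7)*1**2)**2 = (-2/7 + 1/7 + (1/7)*1)**2 = (-2/7 + 1/7 + 1/7)**2 = 0**2 = 0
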